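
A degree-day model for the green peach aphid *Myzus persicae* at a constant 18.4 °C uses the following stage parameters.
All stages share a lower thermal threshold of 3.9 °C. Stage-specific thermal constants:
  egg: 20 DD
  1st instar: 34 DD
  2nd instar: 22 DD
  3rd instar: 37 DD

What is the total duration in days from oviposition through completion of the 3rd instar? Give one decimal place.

7.8 days

Daily accumulation at 18.4 °C = 18.4 − 3.9 = 14.5 DD/day.
Total K = 20 + 34 + 22 + 37 = 113 DD.
Total duration = 113 / 14.5 = 7.793 ≈ 7.8 days.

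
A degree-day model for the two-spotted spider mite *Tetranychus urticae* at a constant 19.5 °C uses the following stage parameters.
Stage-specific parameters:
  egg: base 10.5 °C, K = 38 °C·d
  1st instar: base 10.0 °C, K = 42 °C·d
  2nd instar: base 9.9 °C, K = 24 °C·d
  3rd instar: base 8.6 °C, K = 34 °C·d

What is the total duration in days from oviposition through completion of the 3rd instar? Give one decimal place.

egg: 38 / (19.5 − 10.5) = 38 / 9.0 = 4.222 d.
1st instar: 42 / (19.5 − 10.0) = 42 / 9.5 = 4.421 d.
2nd instar: 24 / (19.5 − 9.9) = 24 / 9.6 = 2.500 d.
3rd instar: 34 / (19.5 − 8.6) = 34 / 10.9 = 3.119 d.
Sum = 14.263 ≈ 14.3 days.

14.3 days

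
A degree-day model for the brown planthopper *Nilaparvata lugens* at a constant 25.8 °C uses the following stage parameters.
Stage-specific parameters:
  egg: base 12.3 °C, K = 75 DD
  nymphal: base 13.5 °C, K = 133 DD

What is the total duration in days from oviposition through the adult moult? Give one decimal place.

16.4 days

egg: 75 / (25.8 − 12.3) = 75 / 13.5 = 5.556 d.
nymphal: 133 / (25.8 − 13.5) = 133 / 12.3 = 10.813 d.
Sum = 16.369 ≈ 16.4 days.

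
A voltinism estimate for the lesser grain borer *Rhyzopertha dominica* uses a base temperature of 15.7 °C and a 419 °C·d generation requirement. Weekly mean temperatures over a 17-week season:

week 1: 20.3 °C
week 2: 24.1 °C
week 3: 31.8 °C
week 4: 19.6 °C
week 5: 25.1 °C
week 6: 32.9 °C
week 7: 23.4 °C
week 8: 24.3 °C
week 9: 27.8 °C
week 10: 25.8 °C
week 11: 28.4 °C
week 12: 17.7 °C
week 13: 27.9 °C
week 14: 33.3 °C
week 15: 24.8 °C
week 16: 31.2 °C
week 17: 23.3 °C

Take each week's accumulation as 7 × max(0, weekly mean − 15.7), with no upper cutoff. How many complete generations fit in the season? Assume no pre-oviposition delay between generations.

Weekly DD (7 × max(0, T̄ − 15.7)): 32.2, 58.8, 112.7, 27.3, 65.8, 120.4, 53.9, 60.2, 84.7, 70.7, 88.9, 14.0, 85.4, 123.2, 63.7, 108.5, 53.2.
Season total = 1223.6 DD.
Complete generations = ⌊1223.6 / 419⌋ = 2.

2 generations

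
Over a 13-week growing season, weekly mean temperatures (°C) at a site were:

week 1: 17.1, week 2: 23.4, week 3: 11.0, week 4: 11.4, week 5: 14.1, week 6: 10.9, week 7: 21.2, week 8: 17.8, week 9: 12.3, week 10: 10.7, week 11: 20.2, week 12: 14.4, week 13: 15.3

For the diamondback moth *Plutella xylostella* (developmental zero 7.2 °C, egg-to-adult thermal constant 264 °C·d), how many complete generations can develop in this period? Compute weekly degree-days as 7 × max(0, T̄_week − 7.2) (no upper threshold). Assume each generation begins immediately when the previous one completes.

2 generations

Weekly DD (7 × max(0, T̄ − 7.2)): 69.3, 113.4, 26.6, 29.4, 48.3, 25.9, 98.0, 74.2, 35.7, 24.5, 91.0, 50.4, 56.7.
Season total = 743.4 DD.
Complete generations = ⌊743.4 / 264⌋ = 2.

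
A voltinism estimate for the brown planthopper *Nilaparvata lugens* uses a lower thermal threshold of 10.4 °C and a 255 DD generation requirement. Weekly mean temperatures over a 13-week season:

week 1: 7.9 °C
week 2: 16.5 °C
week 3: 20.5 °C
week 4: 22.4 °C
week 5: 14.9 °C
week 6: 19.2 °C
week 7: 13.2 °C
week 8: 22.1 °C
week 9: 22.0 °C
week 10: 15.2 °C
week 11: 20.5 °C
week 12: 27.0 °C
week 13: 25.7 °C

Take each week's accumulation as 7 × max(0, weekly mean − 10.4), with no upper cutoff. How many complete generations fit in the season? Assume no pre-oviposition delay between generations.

Weekly DD (7 × max(0, T̄ − 10.4)): 0.0, 42.7, 70.7, 84.0, 31.5, 61.6, 19.6, 81.9, 81.2, 33.6, 70.7, 116.2, 107.1.
Season total = 800.8 DD.
Complete generations = ⌊800.8 / 255⌋ = 3.

3 generations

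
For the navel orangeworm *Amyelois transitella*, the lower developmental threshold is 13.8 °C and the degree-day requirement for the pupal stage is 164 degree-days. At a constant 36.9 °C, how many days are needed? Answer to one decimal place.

7.1 days

Daily accumulation = 36.9 − 13.8 = 23.1 DD/day.
Duration = 164 / 23.1 = 7.100 ≈ 7.1 days.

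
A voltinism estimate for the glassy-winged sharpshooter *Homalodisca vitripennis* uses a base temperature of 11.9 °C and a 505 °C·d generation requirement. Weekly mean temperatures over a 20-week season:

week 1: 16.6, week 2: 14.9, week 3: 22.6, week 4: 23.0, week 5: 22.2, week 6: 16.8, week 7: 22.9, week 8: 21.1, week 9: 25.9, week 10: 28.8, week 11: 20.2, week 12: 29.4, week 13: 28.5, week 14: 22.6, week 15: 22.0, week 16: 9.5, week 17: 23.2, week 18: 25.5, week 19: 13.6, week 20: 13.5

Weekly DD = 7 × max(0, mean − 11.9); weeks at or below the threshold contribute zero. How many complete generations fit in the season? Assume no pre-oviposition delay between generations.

2 generations

Weekly DD (7 × max(0, T̄ − 11.9)): 32.9, 21.0, 74.9, 77.7, 72.1, 34.3, 77.0, 64.4, 98.0, 118.3, 58.1, 122.5, 116.2, 74.9, 70.7, 0.0, 79.1, 95.2, 11.9, 11.2.
Season total = 1310.4 DD.
Complete generations = ⌊1310.4 / 505⌋ = 2.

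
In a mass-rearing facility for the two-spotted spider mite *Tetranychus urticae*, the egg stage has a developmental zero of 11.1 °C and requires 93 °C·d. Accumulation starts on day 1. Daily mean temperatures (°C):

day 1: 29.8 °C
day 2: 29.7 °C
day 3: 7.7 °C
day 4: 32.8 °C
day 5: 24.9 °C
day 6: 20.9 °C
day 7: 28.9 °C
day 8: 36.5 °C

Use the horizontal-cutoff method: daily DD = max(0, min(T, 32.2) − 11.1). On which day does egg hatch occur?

Daily DD above 11.1 °C (capped at 21.1): 18.7, 18.6, 0.0, 21.1, 13.8, 9.8, 17.8, 21.1.
Cumulative: 18.7, 37.3, 37.3, 58.4, 72.2, 82.0, 99.8, 120.9.
The total first reaches 93 DD on day 7.

day 7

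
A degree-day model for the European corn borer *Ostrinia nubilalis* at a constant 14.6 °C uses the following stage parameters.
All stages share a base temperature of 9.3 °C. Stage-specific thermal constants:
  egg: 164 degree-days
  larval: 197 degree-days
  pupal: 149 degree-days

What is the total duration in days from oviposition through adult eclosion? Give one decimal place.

96.2 days

Daily accumulation at 14.6 °C = 14.6 − 9.3 = 5.3 DD/day.
Total K = 164 + 197 + 149 = 510 DD.
Total duration = 510 / 5.3 = 96.226 ≈ 96.2 days.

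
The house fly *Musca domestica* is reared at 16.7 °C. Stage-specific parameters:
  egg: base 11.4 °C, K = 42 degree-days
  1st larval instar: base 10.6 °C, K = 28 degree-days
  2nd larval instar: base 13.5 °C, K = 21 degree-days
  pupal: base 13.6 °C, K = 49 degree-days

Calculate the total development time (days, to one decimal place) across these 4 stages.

34.9 days

egg: 42 / (16.7 − 11.4) = 42 / 5.3 = 7.925 d.
1st larval instar: 28 / (16.7 − 10.6) = 28 / 6.1 = 4.590 d.
2nd larval instar: 21 / (16.7 − 13.5) = 21 / 3.2 = 6.563 d.
pupal: 49 / (16.7 − 13.6) = 49 / 3.1 = 15.806 d.
Sum = 34.884 ≈ 34.9 days.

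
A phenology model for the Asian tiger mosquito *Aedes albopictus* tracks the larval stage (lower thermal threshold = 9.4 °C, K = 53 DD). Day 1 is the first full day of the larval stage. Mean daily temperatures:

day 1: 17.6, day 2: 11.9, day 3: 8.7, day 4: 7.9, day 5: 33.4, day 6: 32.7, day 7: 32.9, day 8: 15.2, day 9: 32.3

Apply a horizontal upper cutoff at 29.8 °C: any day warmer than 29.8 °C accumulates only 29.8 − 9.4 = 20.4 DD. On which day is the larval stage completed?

day 7

Daily DD above 9.4 °C (capped at 20.4): 8.2, 2.5, 0.0, 0.0, 20.4, 20.4, 20.4, 5.8, 20.4.
Cumulative: 8.2, 10.7, 10.7, 10.7, 31.1, 51.5, 71.9, 77.7, 98.1.
The total first reaches 53 DD on day 7.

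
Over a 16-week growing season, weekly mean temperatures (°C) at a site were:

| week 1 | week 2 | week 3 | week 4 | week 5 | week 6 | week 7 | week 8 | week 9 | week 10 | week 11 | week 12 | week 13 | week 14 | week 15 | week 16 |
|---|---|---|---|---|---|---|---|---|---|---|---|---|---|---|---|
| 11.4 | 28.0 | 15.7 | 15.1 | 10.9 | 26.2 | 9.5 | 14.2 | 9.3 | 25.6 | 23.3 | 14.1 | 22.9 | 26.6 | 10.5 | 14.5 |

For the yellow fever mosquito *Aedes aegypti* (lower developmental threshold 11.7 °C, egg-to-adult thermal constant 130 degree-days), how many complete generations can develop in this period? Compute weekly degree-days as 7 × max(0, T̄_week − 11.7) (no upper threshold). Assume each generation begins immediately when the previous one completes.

Weekly DD (7 × max(0, T̄ − 11.7)): 0.0, 114.1, 28.0, 23.8, 0.0, 101.5, 0.0, 17.5, 0.0, 97.3, 81.2, 16.8, 78.4, 104.3, 0.0, 19.6.
Season total = 682.5 DD.
Complete generations = ⌊682.5 / 130⌋ = 5.

5 generations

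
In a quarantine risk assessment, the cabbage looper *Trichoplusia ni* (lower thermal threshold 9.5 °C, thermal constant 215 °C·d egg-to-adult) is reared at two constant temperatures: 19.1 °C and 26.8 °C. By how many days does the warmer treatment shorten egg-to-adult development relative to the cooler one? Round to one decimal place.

At 19.1 °C: 215 / (19.1 − 9.5) = 215 / 9.6 = 22.396 d.
At 26.8 °C: 215 / (26.8 − 9.5) = 215 / 17.3 = 12.428 d.
Difference = |22.396 − 12.428| = 9.968 ≈ 10.0 days.

10.0 days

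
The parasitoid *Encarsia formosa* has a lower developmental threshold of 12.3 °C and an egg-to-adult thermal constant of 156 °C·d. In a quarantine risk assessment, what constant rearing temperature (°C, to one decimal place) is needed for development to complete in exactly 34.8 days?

Required daily accumulation = 156 / 34.8 = 4.483 DD/day.
T = T_base + 4.483 = 12.3 + 4.483 = 16.783 ≈ 16.8 °C.

16.8 °C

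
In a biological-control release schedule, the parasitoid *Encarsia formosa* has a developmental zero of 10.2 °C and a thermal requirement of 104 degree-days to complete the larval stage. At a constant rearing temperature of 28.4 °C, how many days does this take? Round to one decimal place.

5.7 days

Daily accumulation = 28.4 − 10.2 = 18.2 DD/day.
Duration = 104 / 18.2 = 5.714 ≈ 5.7 days.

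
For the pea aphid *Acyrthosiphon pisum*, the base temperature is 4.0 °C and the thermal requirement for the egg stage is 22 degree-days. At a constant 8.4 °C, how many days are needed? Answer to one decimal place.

Daily accumulation = 8.4 − 4.0 = 4.4 DD/day.
Duration = 22 / 4.4 = 5.000 ≈ 5.0 days.

5.0 days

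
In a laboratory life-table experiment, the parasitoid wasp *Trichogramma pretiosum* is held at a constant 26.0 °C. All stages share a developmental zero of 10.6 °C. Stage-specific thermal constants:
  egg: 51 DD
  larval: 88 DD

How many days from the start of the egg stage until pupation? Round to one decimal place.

9.0 days

Daily accumulation at 26.0 °C = 26.0 − 10.6 = 15.4 DD/day.
Total K = 51 + 88 = 139 DD.
Total duration = 139 / 15.4 = 9.026 ≈ 9.0 days.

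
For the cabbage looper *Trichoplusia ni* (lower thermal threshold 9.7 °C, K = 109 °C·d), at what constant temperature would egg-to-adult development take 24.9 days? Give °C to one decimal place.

Required daily accumulation = 109 / 24.9 = 4.378 DD/day.
T = T_base + 4.378 = 9.7 + 4.378 = 14.078 ≈ 14.1 °C.

14.1 °C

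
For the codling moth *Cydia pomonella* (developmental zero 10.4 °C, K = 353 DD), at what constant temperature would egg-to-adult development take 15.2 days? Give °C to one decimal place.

Required daily accumulation = 353 / 15.2 = 23.224 DD/day.
T = T_base + 23.224 = 10.4 + 23.224 = 33.624 ≈ 33.6 °C.

33.6 °C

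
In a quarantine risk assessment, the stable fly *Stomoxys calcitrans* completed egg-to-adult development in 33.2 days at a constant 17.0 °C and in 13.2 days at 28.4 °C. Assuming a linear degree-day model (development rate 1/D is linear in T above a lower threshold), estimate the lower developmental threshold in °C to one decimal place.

Under the model K = D·(T − T_b), so D₁·(T₁ − T_b) = D₂·(T₂ − T_b).
33.2·(17.0 − T_b) = 13.2·(28.4 − T_b)
T_b = (33.2·17.0 − 13.2·28.4) / (33.2 − 13.2) = 189.52 / 20.0 = 9.476 °C ≈ 9.5 °C.

9.5 °C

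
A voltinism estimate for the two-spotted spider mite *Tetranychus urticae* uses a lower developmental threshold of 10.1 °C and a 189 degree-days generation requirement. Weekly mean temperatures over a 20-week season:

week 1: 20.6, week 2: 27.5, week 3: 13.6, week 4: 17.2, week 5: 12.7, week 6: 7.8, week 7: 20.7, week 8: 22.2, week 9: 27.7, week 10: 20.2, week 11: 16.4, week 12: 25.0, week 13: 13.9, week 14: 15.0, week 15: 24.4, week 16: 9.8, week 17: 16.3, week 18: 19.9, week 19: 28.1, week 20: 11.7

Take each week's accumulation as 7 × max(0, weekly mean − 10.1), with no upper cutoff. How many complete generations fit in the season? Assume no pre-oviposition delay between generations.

Weekly DD (7 × max(0, T̄ − 10.1)): 73.5, 121.8, 24.5, 49.7, 18.2, 0.0, 74.2, 84.7, 123.2, 70.7, 44.1, 104.3, 26.6, 34.3, 100.1, 0.0, 43.4, 68.6, 126.0, 11.2.
Season total = 1199.1 DD.
Complete generations = ⌊1199.1 / 189⌋ = 6.

6 generations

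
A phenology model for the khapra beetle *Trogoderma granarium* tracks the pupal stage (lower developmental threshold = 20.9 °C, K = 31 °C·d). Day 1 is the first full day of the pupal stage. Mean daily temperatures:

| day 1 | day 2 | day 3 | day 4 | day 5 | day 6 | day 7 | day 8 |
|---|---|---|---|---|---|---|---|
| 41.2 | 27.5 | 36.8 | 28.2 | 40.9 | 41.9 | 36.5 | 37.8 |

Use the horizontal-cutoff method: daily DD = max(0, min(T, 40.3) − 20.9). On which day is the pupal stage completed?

Daily DD above 20.9 °C (capped at 19.4): 19.4, 6.6, 15.9, 7.3, 19.4, 19.4, 15.6, 16.9.
Cumulative: 19.4, 26.0, 41.9, 49.2, 68.6, 88.0, 103.6, 120.5.
The total first reaches 31 DD on day 3.

day 3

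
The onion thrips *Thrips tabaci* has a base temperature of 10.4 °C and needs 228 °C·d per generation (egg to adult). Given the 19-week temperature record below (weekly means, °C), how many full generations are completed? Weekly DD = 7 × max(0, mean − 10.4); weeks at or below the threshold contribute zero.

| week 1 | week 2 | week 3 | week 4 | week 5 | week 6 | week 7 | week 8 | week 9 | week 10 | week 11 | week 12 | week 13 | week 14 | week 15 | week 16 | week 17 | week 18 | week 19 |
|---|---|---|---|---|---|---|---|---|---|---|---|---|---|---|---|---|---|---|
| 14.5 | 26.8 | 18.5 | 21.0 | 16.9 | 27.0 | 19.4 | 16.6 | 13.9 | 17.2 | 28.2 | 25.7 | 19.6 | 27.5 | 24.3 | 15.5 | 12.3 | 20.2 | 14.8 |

Weekly DD (7 × max(0, T̄ − 10.4)): 28.7, 114.8, 56.7, 74.2, 45.5, 116.2, 63.0, 43.4, 24.5, 47.6, 124.6, 107.1, 64.4, 119.7, 97.3, 35.7, 13.3, 68.6, 30.8.
Season total = 1276.1 DD.
Complete generations = ⌊1276.1 / 228⌋ = 5.

5 generations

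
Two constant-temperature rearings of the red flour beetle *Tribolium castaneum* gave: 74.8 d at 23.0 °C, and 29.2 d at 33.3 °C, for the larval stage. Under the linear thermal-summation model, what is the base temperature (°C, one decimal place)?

Under the model K = D·(T − T_b), so D₁·(T₁ − T_b) = D₂·(T₂ − T_b).
74.8·(23.0 − T_b) = 29.2·(33.3 − T_b)
T_b = (74.8·23.0 − 29.2·33.3) / (74.8 − 29.2) = 748.04 / 45.6 = 16.404 °C ≈ 16.4 °C.

16.4 °C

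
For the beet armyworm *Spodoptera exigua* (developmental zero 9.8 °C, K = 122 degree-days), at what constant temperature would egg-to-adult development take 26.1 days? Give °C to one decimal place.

Required daily accumulation = 122 / 26.1 = 4.674 DD/day.
T = T_base + 4.674 = 9.8 + 4.674 = 14.474 ≈ 14.5 °C.

14.5 °C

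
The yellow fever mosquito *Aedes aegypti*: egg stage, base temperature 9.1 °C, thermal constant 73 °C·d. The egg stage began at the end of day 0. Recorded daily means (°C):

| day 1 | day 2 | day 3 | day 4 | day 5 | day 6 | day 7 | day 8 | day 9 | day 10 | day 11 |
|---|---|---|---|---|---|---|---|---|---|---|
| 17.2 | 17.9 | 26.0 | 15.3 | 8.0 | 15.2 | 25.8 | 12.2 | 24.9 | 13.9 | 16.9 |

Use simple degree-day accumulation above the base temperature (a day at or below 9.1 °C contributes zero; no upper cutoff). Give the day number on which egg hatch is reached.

day 9

Daily DD above 9.1 °C: 8.1, 8.8, 16.9, 6.2, 0.0, 6.1, 16.7, 3.1, 15.8, 4.8, 7.8.
Cumulative: 8.1, 16.9, 33.8, 40.0, 40.0, 46.1, 62.8, 65.9, 81.7, 86.5, 94.3.
The total first reaches 73 DD on day 9.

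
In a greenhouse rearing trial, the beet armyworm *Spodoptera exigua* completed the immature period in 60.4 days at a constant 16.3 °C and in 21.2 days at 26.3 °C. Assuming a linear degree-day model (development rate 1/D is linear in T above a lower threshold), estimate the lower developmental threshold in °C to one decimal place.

Equal thermal constants: D₁(T₁ − T_b) = D₂(T₂ − T_b).
60.4·(16.3 − T_b) = 21.2·(26.3 − T_b)
T_b = (60.4·16.3 − 21.2·26.3) / (60.4 − 21.2) = 426.96 / 39.2 = 10.892 °C ≈ 10.9 °C.

10.9 °C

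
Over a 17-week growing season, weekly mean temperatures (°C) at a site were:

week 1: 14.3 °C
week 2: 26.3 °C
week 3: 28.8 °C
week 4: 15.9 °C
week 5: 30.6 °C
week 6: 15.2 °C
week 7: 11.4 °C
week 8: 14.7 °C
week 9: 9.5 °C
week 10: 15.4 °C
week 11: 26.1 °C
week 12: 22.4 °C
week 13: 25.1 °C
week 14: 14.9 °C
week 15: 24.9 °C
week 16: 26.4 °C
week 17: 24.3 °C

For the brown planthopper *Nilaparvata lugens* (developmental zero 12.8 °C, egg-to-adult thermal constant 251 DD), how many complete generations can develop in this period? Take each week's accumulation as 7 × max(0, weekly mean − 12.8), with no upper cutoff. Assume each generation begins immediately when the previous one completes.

Weekly DD (7 × max(0, T̄ − 12.8)): 10.5, 94.5, 112.0, 21.7, 124.6, 16.8, 0.0, 13.3, 0.0, 18.2, 93.1, 67.2, 86.1, 14.7, 84.7, 95.2, 80.5.
Season total = 933.1 DD.
Complete generations = ⌊933.1 / 251⌋ = 3.

3 generations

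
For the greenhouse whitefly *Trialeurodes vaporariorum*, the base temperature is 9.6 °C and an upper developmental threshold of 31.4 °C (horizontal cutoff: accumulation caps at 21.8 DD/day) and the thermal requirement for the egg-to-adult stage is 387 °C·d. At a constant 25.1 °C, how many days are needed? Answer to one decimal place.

25.0 days

Daily accumulation = 25.1 − 9.6 = 15.5 DD/day.
Duration = 387 / 15.5 = 24.968 ≈ 25.0 days.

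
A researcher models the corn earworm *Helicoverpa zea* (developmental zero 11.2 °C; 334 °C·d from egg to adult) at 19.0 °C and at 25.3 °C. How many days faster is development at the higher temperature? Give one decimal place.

19.1 days

At 19.0 °C: 334 / (19.0 − 11.2) = 334 / 7.8 = 42.821 d.
At 25.3 °C: 334 / (25.3 − 11.2) = 334 / 14.1 = 23.688 d.
Difference = |42.821 − 23.688| = 19.133 ≈ 19.1 days.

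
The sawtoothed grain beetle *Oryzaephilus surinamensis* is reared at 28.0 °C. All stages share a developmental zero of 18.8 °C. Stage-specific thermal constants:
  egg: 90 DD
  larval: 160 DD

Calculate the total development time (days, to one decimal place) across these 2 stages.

27.2 days

Daily accumulation at 28.0 °C = 28.0 − 18.8 = 9.2 DD/day.
Total K = 90 + 160 = 250 DD.
Total duration = 250 / 9.2 = 27.174 ≈ 27.2 days.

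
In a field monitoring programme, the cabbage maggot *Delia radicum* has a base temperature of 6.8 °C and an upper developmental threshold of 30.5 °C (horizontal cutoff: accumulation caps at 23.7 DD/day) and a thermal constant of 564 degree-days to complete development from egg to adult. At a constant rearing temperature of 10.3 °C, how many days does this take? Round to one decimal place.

161.1 days

Daily accumulation = 10.3 − 6.8 = 3.5 DD/day.
Duration = 564 / 3.5 = 161.143 ≈ 161.1 days.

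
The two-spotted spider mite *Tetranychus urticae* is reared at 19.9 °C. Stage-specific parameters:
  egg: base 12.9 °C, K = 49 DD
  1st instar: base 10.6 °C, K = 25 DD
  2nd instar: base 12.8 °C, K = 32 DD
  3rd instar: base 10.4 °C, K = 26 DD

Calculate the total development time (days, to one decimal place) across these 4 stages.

16.9 days

egg: 49 / (19.9 − 12.9) = 49 / 7.0 = 7.000 d.
1st instar: 25 / (19.9 − 10.6) = 25 / 9.3 = 2.688 d.
2nd instar: 32 / (19.9 − 12.8) = 32 / 7.1 = 4.507 d.
3rd instar: 26 / (19.9 − 10.4) = 26 / 9.5 = 2.737 d.
Sum = 16.932 ≈ 16.9 days.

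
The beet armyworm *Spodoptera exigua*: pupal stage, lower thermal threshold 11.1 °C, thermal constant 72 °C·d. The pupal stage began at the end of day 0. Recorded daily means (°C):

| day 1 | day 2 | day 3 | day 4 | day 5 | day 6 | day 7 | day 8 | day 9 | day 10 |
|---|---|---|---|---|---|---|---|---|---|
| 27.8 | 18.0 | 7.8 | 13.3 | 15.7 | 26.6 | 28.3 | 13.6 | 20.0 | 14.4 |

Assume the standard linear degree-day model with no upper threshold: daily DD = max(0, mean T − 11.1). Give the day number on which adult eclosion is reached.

Daily DD above 11.1 °C: 16.7, 6.9, 0.0, 2.2, 4.6, 15.5, 17.2, 2.5, 8.9, 3.3.
Cumulative: 16.7, 23.6, 23.6, 25.8, 30.4, 45.9, 63.1, 65.6, 74.5, 77.8.
The total first reaches 72 DD on day 9.

day 9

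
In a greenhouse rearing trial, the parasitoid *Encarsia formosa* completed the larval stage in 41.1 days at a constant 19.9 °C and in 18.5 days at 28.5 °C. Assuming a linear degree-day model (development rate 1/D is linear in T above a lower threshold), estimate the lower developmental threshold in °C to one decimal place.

Linear rate model ⇒ the product D·(T − T_b) is constant across temperatures.
41.1·(19.9 − T_b) = 18.5·(28.5 − T_b)
T_b = (41.1·19.9 − 18.5·28.5) / (41.1 − 18.5) = 290.64 / 22.6 = 12.860 °C ≈ 12.9 °C.

12.9 °C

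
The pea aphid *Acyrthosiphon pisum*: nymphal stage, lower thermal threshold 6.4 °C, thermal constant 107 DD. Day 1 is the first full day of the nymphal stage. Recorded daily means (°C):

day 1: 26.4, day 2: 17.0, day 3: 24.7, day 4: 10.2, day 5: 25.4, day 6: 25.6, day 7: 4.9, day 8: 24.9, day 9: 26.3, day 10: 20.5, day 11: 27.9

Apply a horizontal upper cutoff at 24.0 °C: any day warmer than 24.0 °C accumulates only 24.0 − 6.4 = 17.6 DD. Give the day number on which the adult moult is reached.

Daily DD above 6.4 °C (capped at 17.6): 17.6, 10.6, 17.6, 3.8, 17.6, 17.6, 0.0, 17.6, 17.6, 14.1, 17.6.
Cumulative: 17.6, 28.2, 45.8, 49.6, 67.2, 84.8, 84.8, 102.4, 120.0, 134.1, 151.7.
The total first reaches 107 DD on day 9.

day 9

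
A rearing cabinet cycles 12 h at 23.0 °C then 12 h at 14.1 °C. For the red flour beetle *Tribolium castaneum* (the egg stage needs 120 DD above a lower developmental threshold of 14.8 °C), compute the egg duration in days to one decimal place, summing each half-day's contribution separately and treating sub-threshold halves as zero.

29.3 days

Day half: max(0, 23.0 − 14.8) × 0.5 = 8.2 × 0.5 = 4.10 DD.
Night half: max(0, 14.1 − 14.8) × 0.5 = 0.0 × 0.5 = 0.00 DD.
Per 24 h: 4.10 DD/day.
Duration = 120 / 4.10 = 29.268 ≈ 29.3 days.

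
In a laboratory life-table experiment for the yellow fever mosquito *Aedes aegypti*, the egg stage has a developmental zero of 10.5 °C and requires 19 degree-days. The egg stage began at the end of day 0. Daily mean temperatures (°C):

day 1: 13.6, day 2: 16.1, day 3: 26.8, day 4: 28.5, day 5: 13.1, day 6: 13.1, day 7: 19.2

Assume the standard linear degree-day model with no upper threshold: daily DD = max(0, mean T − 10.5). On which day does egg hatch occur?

day 3

Daily DD above 10.5 °C: 3.1, 5.6, 16.3, 18.0, 2.6, 2.6, 8.7.
Cumulative: 3.1, 8.7, 25.0, 43.0, 45.6, 48.2, 56.9.
The total first reaches 19 DD on day 3.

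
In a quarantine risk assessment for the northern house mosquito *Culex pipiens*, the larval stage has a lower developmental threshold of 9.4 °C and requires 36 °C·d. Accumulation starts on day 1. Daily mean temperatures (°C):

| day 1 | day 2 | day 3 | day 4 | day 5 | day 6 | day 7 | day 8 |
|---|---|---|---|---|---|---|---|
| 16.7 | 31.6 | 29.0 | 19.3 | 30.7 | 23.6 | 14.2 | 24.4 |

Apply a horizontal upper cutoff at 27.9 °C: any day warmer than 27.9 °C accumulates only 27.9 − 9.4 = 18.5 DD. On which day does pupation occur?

day 3

Daily DD above 9.4 °C (capped at 18.5): 7.3, 18.5, 18.5, 9.9, 18.5, 14.2, 4.8, 15.0.
Cumulative: 7.3, 25.8, 44.3, 54.2, 72.7, 86.9, 91.7, 106.7.
The total first reaches 36 DD on day 3.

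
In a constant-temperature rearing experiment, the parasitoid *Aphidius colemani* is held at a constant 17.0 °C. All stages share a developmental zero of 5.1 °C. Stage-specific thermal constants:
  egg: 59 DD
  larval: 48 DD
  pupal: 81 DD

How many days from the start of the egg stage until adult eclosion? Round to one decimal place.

Daily accumulation at 17.0 °C = 17.0 − 5.1 = 11.9 DD/day.
Total K = 59 + 48 + 81 = 188 DD.
Total duration = 188 / 11.9 = 15.798 ≈ 15.8 days.

15.8 days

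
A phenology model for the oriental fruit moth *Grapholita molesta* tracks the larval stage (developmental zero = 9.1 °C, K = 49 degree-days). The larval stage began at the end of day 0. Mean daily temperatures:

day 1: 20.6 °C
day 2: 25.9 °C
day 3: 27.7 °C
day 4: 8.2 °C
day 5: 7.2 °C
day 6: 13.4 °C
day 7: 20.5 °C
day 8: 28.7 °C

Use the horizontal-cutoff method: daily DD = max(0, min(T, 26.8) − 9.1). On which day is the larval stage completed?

day 6

Daily DD above 9.1 °C (capped at 17.7): 11.5, 16.8, 17.7, 0.0, 0.0, 4.3, 11.4, 17.7.
Cumulative: 11.5, 28.3, 46.0, 46.0, 46.0, 50.3, 61.7, 79.4.
The total first reaches 49 DD on day 6.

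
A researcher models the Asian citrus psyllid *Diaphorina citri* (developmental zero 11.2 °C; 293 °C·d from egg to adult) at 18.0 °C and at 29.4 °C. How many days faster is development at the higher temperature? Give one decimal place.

27.0 days

At 18.0 °C: 293 / (18.0 − 11.2) = 293 / 6.8 = 43.088 d.
At 29.4 °C: 293 / (29.4 − 11.2) = 293 / 18.2 = 16.099 d.
Difference = |43.088 − 16.099| = 26.989 ≈ 27.0 days.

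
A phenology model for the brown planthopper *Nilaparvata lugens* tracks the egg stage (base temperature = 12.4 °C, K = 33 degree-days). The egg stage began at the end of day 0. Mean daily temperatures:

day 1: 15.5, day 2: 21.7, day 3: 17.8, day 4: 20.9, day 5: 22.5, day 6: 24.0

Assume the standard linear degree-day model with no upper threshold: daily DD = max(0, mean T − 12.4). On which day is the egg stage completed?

Daily DD above 12.4 °C: 3.1, 9.3, 5.4, 8.5, 10.1, 11.6.
Cumulative: 3.1, 12.4, 17.8, 26.3, 36.4, 48.0.
The total first reaches 33 DD on day 5.

day 5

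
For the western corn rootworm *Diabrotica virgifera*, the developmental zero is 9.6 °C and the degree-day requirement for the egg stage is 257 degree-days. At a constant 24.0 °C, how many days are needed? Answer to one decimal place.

17.8 days

Daily accumulation = 24.0 − 9.6 = 14.4 DD/day.
Duration = 257 / 14.4 = 17.847 ≈ 17.8 days.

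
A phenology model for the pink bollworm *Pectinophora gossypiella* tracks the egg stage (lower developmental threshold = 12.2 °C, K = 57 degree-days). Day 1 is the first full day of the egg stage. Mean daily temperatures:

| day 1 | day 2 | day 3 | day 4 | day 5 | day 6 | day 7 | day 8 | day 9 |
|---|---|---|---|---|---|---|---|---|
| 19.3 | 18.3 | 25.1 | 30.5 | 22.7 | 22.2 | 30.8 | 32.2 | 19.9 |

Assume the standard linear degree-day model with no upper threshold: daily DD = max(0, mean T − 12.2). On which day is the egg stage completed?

day 6

Daily DD above 12.2 °C: 7.1, 6.1, 12.9, 18.3, 10.5, 10.0, 18.6, 20.0, 7.7.
Cumulative: 7.1, 13.2, 26.1, 44.4, 54.9, 64.9, 83.5, 103.5, 111.2.
The total first reaches 57 DD on day 6.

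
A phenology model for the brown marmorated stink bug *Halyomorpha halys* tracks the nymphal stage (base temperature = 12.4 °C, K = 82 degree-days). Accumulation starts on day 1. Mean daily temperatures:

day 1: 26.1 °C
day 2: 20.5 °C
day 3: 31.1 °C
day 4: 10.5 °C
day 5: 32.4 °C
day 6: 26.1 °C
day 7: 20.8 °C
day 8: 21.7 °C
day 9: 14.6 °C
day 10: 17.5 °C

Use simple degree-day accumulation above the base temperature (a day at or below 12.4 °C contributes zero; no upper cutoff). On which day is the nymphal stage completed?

Daily DD above 12.4 °C: 13.7, 8.1, 18.7, 0.0, 20.0, 13.7, 8.4, 9.3, 2.2, 5.1.
Cumulative: 13.7, 21.8, 40.5, 40.5, 60.5, 74.2, 82.6, 91.9, 94.1, 99.2.
The total first reaches 82 DD on day 7.

day 7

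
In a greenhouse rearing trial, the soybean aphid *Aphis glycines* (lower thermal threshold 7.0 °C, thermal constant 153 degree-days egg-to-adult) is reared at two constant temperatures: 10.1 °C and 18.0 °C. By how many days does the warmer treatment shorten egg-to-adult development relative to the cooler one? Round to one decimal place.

At 10.1 °C: 153 / (10.1 − 7.0) = 153 / 3.1 = 49.355 d.
At 18.0 °C: 153 / (18.0 − 7.0) = 153 / 11.0 = 13.909 d.
Difference = |49.355 − 13.909| = 35.446 ≈ 35.4 days.

35.4 days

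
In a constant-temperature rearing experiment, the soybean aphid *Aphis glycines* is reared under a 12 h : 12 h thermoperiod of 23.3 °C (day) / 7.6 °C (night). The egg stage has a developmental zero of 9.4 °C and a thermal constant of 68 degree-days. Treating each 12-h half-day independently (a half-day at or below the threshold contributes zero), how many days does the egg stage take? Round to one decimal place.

Day half: max(0, 23.3 − 9.4) × 0.5 = 13.9 × 0.5 = 6.95 DD.
Night half: max(0, 7.6 − 9.4) × 0.5 = 0.0 × 0.5 = 0.00 DD.
Per 24 h: 6.95 DD/day.
Duration = 68 / 6.95 = 9.784 ≈ 9.8 days.

9.8 days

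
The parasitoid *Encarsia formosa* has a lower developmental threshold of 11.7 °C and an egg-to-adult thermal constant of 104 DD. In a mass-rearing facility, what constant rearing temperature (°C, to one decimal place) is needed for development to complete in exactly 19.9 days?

Required daily accumulation = 104 / 19.9 = 5.226 DD/day.
T = T_base + 5.226 = 11.7 + 5.226 = 16.926 ≈ 16.9 °C.

16.9 °C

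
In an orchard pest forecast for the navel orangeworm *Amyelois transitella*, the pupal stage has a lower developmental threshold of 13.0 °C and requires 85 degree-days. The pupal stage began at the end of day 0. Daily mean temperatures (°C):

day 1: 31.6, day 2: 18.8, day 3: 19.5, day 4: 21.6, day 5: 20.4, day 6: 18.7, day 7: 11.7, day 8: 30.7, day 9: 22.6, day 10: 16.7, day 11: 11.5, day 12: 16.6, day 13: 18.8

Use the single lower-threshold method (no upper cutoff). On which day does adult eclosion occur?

day 12

Daily DD above 13.0 °C: 18.6, 5.8, 6.5, 8.6, 7.4, 5.7, 0.0, 17.7, 9.6, 3.7, 0.0, 3.6, 5.8.
Cumulative: 18.6, 24.4, 30.9, 39.5, 46.9, 52.6, 52.6, 70.3, 79.9, 83.6, 83.6, 87.2, 93.0.
The total first reaches 85 DD on day 12.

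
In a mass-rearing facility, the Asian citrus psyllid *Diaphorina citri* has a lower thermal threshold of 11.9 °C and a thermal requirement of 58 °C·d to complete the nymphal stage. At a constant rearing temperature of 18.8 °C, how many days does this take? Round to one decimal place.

Daily accumulation = 18.8 − 11.9 = 6.9 DD/day.
Duration = 58 / 6.9 = 8.406 ≈ 8.4 days.

8.4 days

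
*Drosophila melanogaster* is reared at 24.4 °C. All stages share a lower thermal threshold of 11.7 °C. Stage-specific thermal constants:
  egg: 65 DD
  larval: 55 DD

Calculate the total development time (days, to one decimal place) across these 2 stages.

Daily accumulation at 24.4 °C = 24.4 − 11.7 = 12.7 DD/day.
Total K = 65 + 55 = 120 DD.
Total duration = 120 / 12.7 = 9.449 ≈ 9.4 days.

9.4 days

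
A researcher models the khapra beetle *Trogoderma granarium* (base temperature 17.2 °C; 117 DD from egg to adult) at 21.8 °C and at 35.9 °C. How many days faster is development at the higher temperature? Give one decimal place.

At 21.8 °C: 117 / (21.8 − 17.2) = 117 / 4.6 = 25.435 d.
At 35.9 °C: 117 / (35.9 − 17.2) = 117 / 18.7 = 6.257 d.
Difference = |25.435 − 6.257| = 19.178 ≈ 19.2 days.

19.2 days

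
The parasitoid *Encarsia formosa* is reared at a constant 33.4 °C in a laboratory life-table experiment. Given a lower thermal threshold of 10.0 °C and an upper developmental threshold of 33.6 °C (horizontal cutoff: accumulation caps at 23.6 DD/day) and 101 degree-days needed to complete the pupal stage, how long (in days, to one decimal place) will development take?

Daily accumulation = 33.4 − 10.0 = 23.4 DD/day.
Duration = 101 / 23.4 = 4.316 ≈ 4.3 days.

4.3 days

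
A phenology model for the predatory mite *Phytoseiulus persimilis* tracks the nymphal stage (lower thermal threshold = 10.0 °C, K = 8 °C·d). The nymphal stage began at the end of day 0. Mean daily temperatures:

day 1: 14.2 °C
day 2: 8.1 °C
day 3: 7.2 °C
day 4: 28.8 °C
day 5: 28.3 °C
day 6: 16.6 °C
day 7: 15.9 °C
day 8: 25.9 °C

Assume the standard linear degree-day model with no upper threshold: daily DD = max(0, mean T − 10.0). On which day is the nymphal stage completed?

Daily DD above 10.0 °C: 4.2, 0.0, 0.0, 18.8, 18.3, 6.6, 5.9, 15.9.
Cumulative: 4.2, 4.2, 4.2, 23.0, 41.3, 47.9, 53.8, 69.7.
The total first reaches 8 DD on day 4.

day 4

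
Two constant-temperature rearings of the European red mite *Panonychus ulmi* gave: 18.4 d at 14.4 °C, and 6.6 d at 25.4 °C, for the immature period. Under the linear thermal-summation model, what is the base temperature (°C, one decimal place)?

Equal thermal constants: D₁(T₁ − T_b) = D₂(T₂ − T_b).
18.4·(14.4 − T_b) = 6.6·(25.4 − T_b)
T_b = (18.4·14.4 − 6.6·25.4) / (18.4 − 6.6) = 97.32 / 11.8 = 8.247 °C ≈ 8.2 °C.

8.2 °C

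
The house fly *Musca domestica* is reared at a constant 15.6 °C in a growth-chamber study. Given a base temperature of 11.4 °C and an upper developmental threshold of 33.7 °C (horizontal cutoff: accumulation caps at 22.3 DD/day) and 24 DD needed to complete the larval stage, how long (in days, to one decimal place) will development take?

Daily accumulation = 15.6 − 11.4 = 4.2 DD/day.
Duration = 24 / 4.2 = 5.714 ≈ 5.7 days.

5.7 days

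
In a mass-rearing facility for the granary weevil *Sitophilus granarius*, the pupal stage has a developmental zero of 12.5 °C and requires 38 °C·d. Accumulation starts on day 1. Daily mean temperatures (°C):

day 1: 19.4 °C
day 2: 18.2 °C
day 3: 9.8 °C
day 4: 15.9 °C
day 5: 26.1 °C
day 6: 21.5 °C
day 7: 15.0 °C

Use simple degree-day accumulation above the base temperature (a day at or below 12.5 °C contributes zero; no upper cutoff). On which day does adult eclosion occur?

Daily DD above 12.5 °C: 6.9, 5.7, 0.0, 3.4, 13.6, 9.0, 2.5.
Cumulative: 6.9, 12.6, 12.6, 16.0, 29.6, 38.6, 41.1.
The total first reaches 38 DD on day 6.

day 6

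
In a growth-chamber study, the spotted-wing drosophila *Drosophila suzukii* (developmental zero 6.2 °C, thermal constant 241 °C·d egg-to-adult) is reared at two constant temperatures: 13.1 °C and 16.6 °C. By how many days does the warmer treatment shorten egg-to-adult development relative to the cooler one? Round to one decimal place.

At 13.1 °C: 241 / (13.1 − 6.2) = 241 / 6.9 = 34.928 d.
At 16.6 °C: 241 / (16.6 − 6.2) = 241 / 10.4 = 23.173 d.
Difference = |34.928 − 23.173| = 11.754 ≈ 11.8 days.

11.8 days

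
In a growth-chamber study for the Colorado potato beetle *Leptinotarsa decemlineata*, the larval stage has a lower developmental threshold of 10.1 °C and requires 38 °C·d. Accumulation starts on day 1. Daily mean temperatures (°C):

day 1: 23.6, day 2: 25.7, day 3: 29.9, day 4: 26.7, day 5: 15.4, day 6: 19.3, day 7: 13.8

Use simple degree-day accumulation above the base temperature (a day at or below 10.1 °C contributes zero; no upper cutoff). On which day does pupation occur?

day 3

Daily DD above 10.1 °C: 13.5, 15.6, 19.8, 16.6, 5.3, 9.2, 3.7.
Cumulative: 13.5, 29.1, 48.9, 65.5, 70.8, 80.0, 83.7.
The total first reaches 38 DD on day 3.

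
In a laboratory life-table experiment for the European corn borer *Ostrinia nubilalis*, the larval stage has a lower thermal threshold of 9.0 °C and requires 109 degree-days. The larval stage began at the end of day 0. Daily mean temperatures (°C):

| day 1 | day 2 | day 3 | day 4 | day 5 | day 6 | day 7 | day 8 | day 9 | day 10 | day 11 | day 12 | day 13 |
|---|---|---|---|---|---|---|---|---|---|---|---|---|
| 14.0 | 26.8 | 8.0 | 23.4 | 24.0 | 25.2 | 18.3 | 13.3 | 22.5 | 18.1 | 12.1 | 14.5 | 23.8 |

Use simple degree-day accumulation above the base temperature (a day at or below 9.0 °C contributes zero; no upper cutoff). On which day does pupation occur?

Daily DD above 9.0 °C: 5.0, 17.8, 0.0, 14.4, 15.0, 16.2, 9.3, 4.3, 13.5, 9.1, 3.1, 5.5, 14.8.
Cumulative: 5.0, 22.8, 22.8, 37.2, 52.2, 68.4, 77.7, 82.0, 95.5, 104.6, 107.7, 113.2, 128.0.
The total first reaches 109 DD on day 12.

day 12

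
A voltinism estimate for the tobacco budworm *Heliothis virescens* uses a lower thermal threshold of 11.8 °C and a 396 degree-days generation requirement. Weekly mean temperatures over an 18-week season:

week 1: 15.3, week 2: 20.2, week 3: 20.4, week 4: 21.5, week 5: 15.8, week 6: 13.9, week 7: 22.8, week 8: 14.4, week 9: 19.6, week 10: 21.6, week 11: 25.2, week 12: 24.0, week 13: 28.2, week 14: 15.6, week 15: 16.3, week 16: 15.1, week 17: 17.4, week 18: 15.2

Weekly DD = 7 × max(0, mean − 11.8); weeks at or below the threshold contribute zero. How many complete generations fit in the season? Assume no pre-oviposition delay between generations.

Weekly DD (7 × max(0, T̄ − 11.8)): 24.5, 58.8, 60.2, 67.9, 28.0, 14.7, 77.0, 18.2, 54.6, 68.6, 93.8, 85.4, 114.8, 26.6, 31.5, 23.1, 39.2, 23.8.
Season total = 910.7 DD.
Complete generations = ⌊910.7 / 396⌋ = 2.

2 generations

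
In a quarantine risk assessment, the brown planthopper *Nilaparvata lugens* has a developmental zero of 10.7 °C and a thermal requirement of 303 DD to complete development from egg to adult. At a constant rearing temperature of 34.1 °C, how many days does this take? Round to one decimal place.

12.9 days

Daily accumulation = 34.1 − 10.7 = 23.4 DD/day.
Duration = 303 / 23.4 = 12.949 ≈ 12.9 days.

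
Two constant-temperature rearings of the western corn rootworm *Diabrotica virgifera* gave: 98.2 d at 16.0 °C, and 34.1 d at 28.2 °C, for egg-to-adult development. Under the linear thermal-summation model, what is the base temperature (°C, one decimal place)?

Equal thermal constants: D₁(T₁ − T_b) = D₂(T₂ − T_b).
98.2·(16.0 − T_b) = 34.1·(28.2 − T_b)
T_b = (98.2·16.0 − 34.1·28.2) / (98.2 − 34.1) = 609.58 / 64.1 = 9.510 °C ≈ 9.5 °C.

9.5 °C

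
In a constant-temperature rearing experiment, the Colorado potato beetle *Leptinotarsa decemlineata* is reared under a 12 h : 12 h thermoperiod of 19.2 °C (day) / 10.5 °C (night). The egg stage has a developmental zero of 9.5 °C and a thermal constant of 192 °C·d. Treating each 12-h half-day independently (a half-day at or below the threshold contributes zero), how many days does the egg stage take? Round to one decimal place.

Day half: max(0, 19.2 − 9.5) × 0.5 = 9.7 × 0.5 = 4.85 DD.
Night half: max(0, 10.5 − 9.5) × 0.5 = 1.0 × 0.5 = 0.50 DD.
Per 24 h: 5.35 DD/day.
Duration = 192 / 5.35 = 35.888 ≈ 35.9 days.

35.9 days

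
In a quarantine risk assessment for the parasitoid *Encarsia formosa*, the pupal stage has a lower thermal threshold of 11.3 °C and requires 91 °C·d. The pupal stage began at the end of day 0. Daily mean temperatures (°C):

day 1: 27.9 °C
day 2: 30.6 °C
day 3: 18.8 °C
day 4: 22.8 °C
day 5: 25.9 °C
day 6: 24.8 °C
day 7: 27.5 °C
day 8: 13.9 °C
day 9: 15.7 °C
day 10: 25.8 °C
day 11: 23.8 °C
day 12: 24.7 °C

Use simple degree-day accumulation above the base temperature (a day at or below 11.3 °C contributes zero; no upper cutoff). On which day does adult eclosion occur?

day 7

Daily DD above 11.3 °C: 16.6, 19.3, 7.5, 11.5, 14.6, 13.5, 16.2, 2.6, 4.4, 14.5, 12.5, 13.4.
Cumulative: 16.6, 35.9, 43.4, 54.9, 69.5, 83.0, 99.2, 101.8, 106.2, 120.7, 133.2, 146.6.
The total first reaches 91 DD on day 7.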